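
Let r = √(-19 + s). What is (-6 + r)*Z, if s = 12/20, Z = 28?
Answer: -168 + 56*I*√115/5 ≈ -168.0 + 120.11*I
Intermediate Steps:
s = ⅗ (s = 12*(1/20) = ⅗ ≈ 0.60000)
r = 2*I*√115/5 (r = √(-19 + ⅗) = √(-92/5) = 2*I*√115/5 ≈ 4.2895*I)
(-6 + r)*Z = (-6 + 2*I*√115/5)*28 = -168 + 56*I*√115/5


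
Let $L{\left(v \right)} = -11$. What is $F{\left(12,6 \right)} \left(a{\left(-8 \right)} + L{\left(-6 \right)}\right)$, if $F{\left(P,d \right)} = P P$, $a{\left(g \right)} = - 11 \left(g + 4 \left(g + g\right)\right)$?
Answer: $112464$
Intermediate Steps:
$a{\left(g \right)} = - 99 g$ ($a{\left(g \right)} = - 11 \left(g + 4 \cdot 2 g\right) = - 11 \left(g + 8 g\right) = - 11 \cdot 9 g = - 99 g$)
$F{\left(P,d \right)} = P^{2}$
$F{\left(12,6 \right)} \left(a{\left(-8 \right)} + L{\left(-6 \right)}\right) = 12^{2} \left(\left(-99\right) \left(-8\right) - 11\right) = 144 \left(792 - 11\right) = 144 \cdot 781 = 112464$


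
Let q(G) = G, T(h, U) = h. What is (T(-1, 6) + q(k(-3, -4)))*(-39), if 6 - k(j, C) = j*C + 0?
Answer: 273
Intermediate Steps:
k(j, C) = 6 - C*j (k(j, C) = 6 - (j*C + 0) = 6 - (C*j + 0) = 6 - C*j)
(T(-1, 6) + q(k(-3, -4)))*(-39) = (-1 + (6 - 1*(-4)*(-3)))*(-39) = (-1 + (6 - 12))*(-39) = (-1 - 6)*(-39) = -7*(-39) = 273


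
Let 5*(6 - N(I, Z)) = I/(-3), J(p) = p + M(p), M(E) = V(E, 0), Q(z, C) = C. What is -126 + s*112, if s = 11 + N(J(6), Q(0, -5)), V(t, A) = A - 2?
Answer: 27118/15 ≈ 1807.9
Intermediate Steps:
V(t, A) = -2 + A
M(E) = -2 (M(E) = -2 + 0 = -2)
J(p) = -2 + p (J(p) = p - 2 = -2 + p)
N(I, Z) = 6 + I/15 (N(I, Z) = 6 - I/(5*(-3)) = 6 - I*(-1)/(5*3) = 6 - (-1)*I/15 = 6 + I/15)
s = 259/15 (s = 11 + (6 + (-2 + 6)/15) = 11 + (6 + (1/15)*4) = 11 + (6 + 4/15) = 11 + 94/15 = 259/15 ≈ 17.267)
-126 + s*112 = -126 + (259/15)*112 = -126 + 29008/15 = 27118/15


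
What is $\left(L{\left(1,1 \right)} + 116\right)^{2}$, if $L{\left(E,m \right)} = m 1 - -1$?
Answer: $13924$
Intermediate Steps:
$L{\left(E,m \right)} = 1 + m$ ($L{\left(E,m \right)} = m + 1 = 1 + m$)
$\left(L{\left(1,1 \right)} + 116\right)^{2} = \left(\left(1 + 1\right) + 116\right)^{2} = \left(2 + 116\right)^{2} = 118^{2} = 13924$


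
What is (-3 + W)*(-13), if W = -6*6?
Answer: 507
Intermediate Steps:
W = -36
(-3 + W)*(-13) = (-3 - 36)*(-13) = -39*(-13) = 507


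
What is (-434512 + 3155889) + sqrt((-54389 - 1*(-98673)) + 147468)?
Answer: 2721377 + 2*sqrt(47938) ≈ 2.7218e+6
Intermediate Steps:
(-434512 + 3155889) + sqrt((-54389 - 1*(-98673)) + 147468) = 2721377 + sqrt((-54389 + 98673) + 147468) = 2721377 + sqrt(44284 + 147468) = 2721377 + sqrt(191752) = 2721377 + 2*sqrt(47938)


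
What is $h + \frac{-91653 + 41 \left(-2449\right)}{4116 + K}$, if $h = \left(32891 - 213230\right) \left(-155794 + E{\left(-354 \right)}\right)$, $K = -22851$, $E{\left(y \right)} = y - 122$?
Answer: $\frac{527981817746612}{18735} \approx 2.8182 \cdot 10^{10}$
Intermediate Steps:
$E{\left(y \right)} = -122 + y$
$h = 28181575530$ ($h = \left(32891 - 213230\right) \left(-155794 - 476\right) = - 180339 \left(-155794 - 476\right) = \left(-180339\right) \left(-156270\right) = 28181575530$)
$h + \frac{-91653 + 41 \left(-2449\right)}{4116 + K} = 28181575530 + \frac{-91653 + 41 \left(-2449\right)}{4116 - 22851} = 28181575530 + \frac{-91653 - 100409}{-18735} = 28181575530 - - \frac{192062}{18735} = 28181575530 + \frac{192062}{18735} = \frac{527981817746612}{18735}$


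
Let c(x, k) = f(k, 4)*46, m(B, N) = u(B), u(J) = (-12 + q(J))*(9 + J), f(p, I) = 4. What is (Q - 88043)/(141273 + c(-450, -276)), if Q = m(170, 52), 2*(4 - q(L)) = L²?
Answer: -2676025/141457 ≈ -18.918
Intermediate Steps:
q(L) = 4 - L²/2
u(J) = (-8 - J²/2)*(9 + J) (u(J) = (-12 + (4 - J²/2))*(9 + J) = (-8 - J²/2)*(9 + J))
m(B, N) = -72 - 8*B - 9*B²/2 - B³/2
Q = -2587982 (Q = -72 - 8*170 - 9/2*170² - ½*170³ = -72 - 1360 - 9/2*28900 - ½*4913000 = -72 - 1360 - 130050 - 2456500 = -2587982)
c(x, k) = 184 (c(x, k) = 4*46 = 184)
(Q - 88043)/(141273 + c(-450, -276)) = (-2587982 - 88043)/(141273 + 184) = -2676025/141457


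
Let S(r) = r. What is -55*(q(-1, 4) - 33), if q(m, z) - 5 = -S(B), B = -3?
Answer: 1375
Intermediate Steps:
q(m, z) = 8 (q(m, z) = 5 - 1*(-3) = 5 + 3 = 8)
-55*(q(-1, 4) - 33) = -55*(8 - 33) = -55*(-25) = 1375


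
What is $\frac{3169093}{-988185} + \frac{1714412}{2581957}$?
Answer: $- \frac{132414400669}{52070432205} \approx -2.543$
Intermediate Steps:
$\frac{3169093}{-988185} + \frac{1714412}{2581957} = 3169093 \left(- \frac{1}{988185}\right) + 1714412 \cdot \frac{1}{2581957} = - \frac{3169093}{988185} + \frac{34988}{52693} = - \frac{132414400669}{52070432205}$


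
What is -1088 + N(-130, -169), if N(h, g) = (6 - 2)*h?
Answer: -1608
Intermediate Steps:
N(h, g) = 4*h
-1088 + N(-130, -169) = -1088 + 4*(-130) = -1088 - 520 = -1608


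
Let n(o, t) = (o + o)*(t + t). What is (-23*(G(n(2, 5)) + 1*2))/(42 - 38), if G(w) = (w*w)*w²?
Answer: -29440023/2 ≈ -1.4720e+7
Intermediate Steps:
n(o, t) = 4*o*t (n(o, t) = (2*o)*(2*t) = 4*o*t)
G(w) = w⁴ (G(w) = w²*w² = w⁴)
(-23*(G(n(2, 5)) + 1*2))/(42 - 38) = (-23*((4*2*5)⁴ + 1*2))/(42 - 38) = -23*(40⁴ + 2)/4 = -23*(2560000 + 2)*(¼) = -23*2560002*(¼) = -58880046*¼ = -29440023/2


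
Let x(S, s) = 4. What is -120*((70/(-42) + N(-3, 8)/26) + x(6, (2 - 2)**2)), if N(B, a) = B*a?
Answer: -2200/13 ≈ -169.23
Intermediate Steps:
-120*((70/(-42) + N(-3, 8)/26) + x(6, (2 - 2)**2)) = -120*((70/(-42) - 3*8/26) + 4) = -120*((70*(-1/42) - 24*1/26) + 4) = -120*((-5/3 - 12/13) + 4) = -120*(-101/39 + 4) = -120*55/39 = -2200/13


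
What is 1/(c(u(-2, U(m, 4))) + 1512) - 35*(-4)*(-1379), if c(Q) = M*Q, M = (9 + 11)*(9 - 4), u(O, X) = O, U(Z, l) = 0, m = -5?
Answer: -253294719/1312 ≈ -1.9306e+5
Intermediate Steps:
M = 100 (M = 20*5 = 100)
c(Q) = 100*Q
1/(c(u(-2, U(m, 4))) + 1512) - 35*(-4)*(-1379) = 1/(100*(-2) + 1512) - 35*(-4)*(-1379) = 1/(-200 + 1512) + 140*(-1379) = 1/1312 - 193060 = -253294719/1312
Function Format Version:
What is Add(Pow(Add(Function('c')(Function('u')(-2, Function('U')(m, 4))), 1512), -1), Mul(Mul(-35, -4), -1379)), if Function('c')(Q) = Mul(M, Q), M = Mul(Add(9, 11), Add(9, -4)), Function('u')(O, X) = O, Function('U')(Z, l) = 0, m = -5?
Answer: Rational(-253294719, 1312) ≈ -1.9306e+5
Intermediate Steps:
M = 100 (M = Mul(20, 5) = 100)
Function('c')(Q) = Mul(100, Q)
Add(Pow(Add(Function('c')(Function('u')(-2, Function('U')(m, 4))), 1512), -1), Mul(Mul(-35, -4), -1379)) = Add(Pow(Add(Mul(100, -2), 1512), -1), Mul(Mul(-35, -4), -1379)) = Add(Pow(Add(-200, 1512), -1), Mul(140, -1379)) = Add(Pow(1312, -1), -193060) = Add(Rational(1, 1312), -193060) = Rational(-253294719, 1312)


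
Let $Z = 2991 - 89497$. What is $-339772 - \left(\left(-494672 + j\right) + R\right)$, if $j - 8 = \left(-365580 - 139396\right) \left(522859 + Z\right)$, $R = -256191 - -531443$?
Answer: $220347672168$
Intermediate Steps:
$R = 275252$ ($R = -256191 + 531443 = 275252$)
$Z = -86506$ ($Z = 2991 - 89497 = -86506$)
$j = -220347792520$ ($j = 8 + \left(-365580 - 139396\right) \left(522859 - 86506\right) = 8 - 220347792528 = -220347792520$)
$-339772 - \left(\left(-494672 + j\right) + R\right) = -339772 - \left(\left(-494672 - 220347792520\right) + 275252\right) = -339772 - \left(-220348287192 + 275252\right) = -339772 - -220348011940 = -339772 + 220348011940 = 220347672168$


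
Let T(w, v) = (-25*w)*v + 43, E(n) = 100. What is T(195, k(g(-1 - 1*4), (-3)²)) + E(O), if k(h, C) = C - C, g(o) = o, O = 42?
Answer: 143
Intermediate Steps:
k(h, C) = 0
T(w, v) = 43 - 25*v*w (T(w, v) = -25*v*w + 43 = 43 - 25*v*w)
T(195, k(g(-1 - 1*4), (-3)²)) + E(O) = (43 - 25*0*195) + 100 = (43 + 0) + 100 = 43 + 100 = 143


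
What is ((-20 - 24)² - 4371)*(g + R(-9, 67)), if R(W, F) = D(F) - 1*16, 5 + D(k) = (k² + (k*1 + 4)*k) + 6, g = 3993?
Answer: -32200440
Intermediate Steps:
D(k) = 1 + k² + k*(4 + k) (D(k) = -5 + ((k² + (k*1 + 4)*k) + 6) = -5 + ((k² + (k + 4)*k) + 6) = -5 + ((k² + (4 + k)*k) + 6) = -5 + ((k² + k*(4 + k)) + 6) = -5 + (6 + k² + k*(4 + k)) = 1 + k² + k*(4 + k))
R(W, F) = -15 + 2*F² + 4*F (R(W, F) = (1 + 2*F² + 4*F) - 1*16 = (1 + 2*F² + 4*F) - 16 = -15 + 2*F² + 4*F)
((-20 - 24)² - 4371)*(g + R(-9, 67)) = ((-20 - 24)² - 4371)*(3993 + (-15 + 2*67² + 4*67)) = ((-44)² - 4371)*(3993 + (-15 + 2*4489 + 268)) = (1936 - 4371)*(3993 + (-15 + 8978 + 268)) = -2435*(3993 + 9231) = -2435*13224 = -32200440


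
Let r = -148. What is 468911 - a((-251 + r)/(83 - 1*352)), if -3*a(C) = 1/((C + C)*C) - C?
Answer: 120486768001865/256950414 ≈ 4.6891e+5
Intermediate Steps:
a(C) = -1/(6*C²) + C/3 (a(C) = -(1/((C + C)*C) - C)/3 = -(1/(((2*C))*C) - C)/3 = -((1/(2*C))/C - C)/3 = -(1/(2*C²) - C)/3 = -1/(6*C²) + C/3)
468911 - a((-251 + r)/(83 - 1*352)) = 468911 - (-(83 - 1*352)²/(-251 - 148)²/6 + ((-251 - 148)/(83 - 1*352))/3) = 468911 - (-(83 - 352)²/159201/6 + (-399/(83 - 352))/3) = 468911 - (-1/(6*(-399/(-269))²) + (-399/(-269))/3) = 468911 - (-1/(6*(-399*(-1/269))²) + (-399*(-1/269))/3) = 468911 - (-1/(6*(399/269)²) + (⅓)*(399/269)) = 468911 - (-⅙*72361/159201 + 133/269) = 468911 - (-72361/955206 + 133/269) = 468911 - 1*107577289/256950414 = 468911 - 107577289/256950414 = 120486768001865/256950414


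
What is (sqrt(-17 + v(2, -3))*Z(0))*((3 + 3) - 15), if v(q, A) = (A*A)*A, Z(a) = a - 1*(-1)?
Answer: -18*I*sqrt(11) ≈ -59.699*I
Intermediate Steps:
Z(a) = 1 + a (Z(a) = a + 1 = 1 + a)
v(q, A) = A**3 (v(q, A) = A**2*A = A**3)
(sqrt(-17 + v(2, -3))*Z(0))*((3 + 3) - 15) = (sqrt(-17 + (-3)**3)*(1 + 0))*((3 + 3) - 15) = (sqrt(-17 - 27)*1)*(6 - 15) = (sqrt(-44)*1)*(-9) = ((2*I*sqrt(11))*1)*(-9) = (2*I*sqrt(11))*(-9) = -18*I*sqrt(11)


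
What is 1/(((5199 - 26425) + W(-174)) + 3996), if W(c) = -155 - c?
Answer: -1/17211 ≈ -5.8102e-5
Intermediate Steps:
1/(((5199 - 26425) + W(-174)) + 3996) = 1/(((5199 - 26425) + (-155 - 1*(-174))) + 3996) = 1/((-21226 + (-155 + 174)) + 3996) = 1/((-21226 + 19) + 3996) = 1/(-21207 + 3996) = 1/(-17211) = -1/17211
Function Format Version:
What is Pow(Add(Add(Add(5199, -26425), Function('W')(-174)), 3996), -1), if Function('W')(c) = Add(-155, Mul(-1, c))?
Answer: Rational(-1, 17211) ≈ -5.8102e-5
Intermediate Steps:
Pow(Add(Add(Add(5199, -26425), Function('W')(-174)), 3996), -1) = Pow(Add(Add(Add(5199, -26425), Add(-155, Mul(-1, -174))), 3996), -1) = Pow(Add(Add(-21226, Add(-155, 174)), 3996), -1) = Pow(Add(Add(-21226, 19), 3996), -1) = Pow(Add(-21207, 3996), -1) = Pow(-17211, -1) = Rational(-1, 17211)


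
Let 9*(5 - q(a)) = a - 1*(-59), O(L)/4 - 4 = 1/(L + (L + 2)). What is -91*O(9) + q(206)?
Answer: -67439/45 ≈ -1498.6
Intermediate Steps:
O(L) = 16 + 4/(2 + 2*L) (O(L) = 16 + 4/(L + (L + 2)) = 16 + 4/(L + (2 + L)) = 16 + 4/(2 + 2*L))
q(a) = -14/9 - a/9 (q(a) = 5 - (a - 1*(-59))/9 = 5 - (a + 59)/9 = 5 - (59 + a)/9 = 5 + (-59/9 - a/9) = -14/9 - a/9)
-91*O(9) + q(206) = -182*(9 + 8*9)/(1 + 9) + (-14/9 - ⅑*206) = -182*(9 + 72)/10 + (-14/9 - 206/9) = -182*81/10 - 220/9 = -91*81/5 - 220/9 = -7371/5 - 220/9 = -67439/45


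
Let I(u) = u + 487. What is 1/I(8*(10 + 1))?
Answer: 1/575 ≈ 0.0017391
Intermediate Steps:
I(u) = 487 + u
1/I(8*(10 + 1)) = 1/(487 + 8*(10 + 1)) = 1/(487 + 8*11) = 1/(487 + 88) = 1/575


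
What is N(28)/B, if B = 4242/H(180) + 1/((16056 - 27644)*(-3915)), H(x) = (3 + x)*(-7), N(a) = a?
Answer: -77486870160/9164137979 ≈ -8.4554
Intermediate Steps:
H(x) = -21 - 7*x
B = -9164137979/2767388220 (B = 4242/(-21 - 7*180) + 1/((16056 - 27644)*(-3915)) = 4242/(-21 - 1260) - 1/3915/(-11588) = 4242/(-1281) - 1/11588*(-1/3915) = 4242*(-1/1281) + 1/45367020 = -202/61 + 1/45367020 = -9164137979/2767388220 ≈ -3.3115)
N(28)/B = 28/(-9164137979/2767388220) = 28*(-2767388220/9164137979) = -77486870160/9164137979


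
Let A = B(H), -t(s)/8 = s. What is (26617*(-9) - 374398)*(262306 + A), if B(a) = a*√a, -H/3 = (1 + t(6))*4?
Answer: -161043031006 - 692536728*√141 ≈ -1.6927e+11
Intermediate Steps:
t(s) = -8*s
H = 564 (H = -3*(1 - 8*6)*4 = -3*(1 - 48)*4 = -(-141)*4 = -3*(-188) = 564)
B(a) = a^(3/2)
A = 1128*√141 (A = 564^(3/2) = 1128*√141 ≈ 13394.)
(26617*(-9) - 374398)*(262306 + A) = (26617*(-9) - 374398)*(262306 + 1128*√141) = (-239553 - 374398)*(262306 + 1128*√141) = -613951*(262306 + 1128*√141) = -161043031006 - 692536728*√141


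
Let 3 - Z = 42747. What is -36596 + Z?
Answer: -79340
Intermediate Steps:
Z = -42744 (Z = 3 - 1*42747 = 3 - 42747 = -42744)
-36596 + Z = -36596 - 42744 = -79340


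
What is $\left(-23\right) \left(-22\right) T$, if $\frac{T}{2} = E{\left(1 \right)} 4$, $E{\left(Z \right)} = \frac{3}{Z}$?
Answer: $12144$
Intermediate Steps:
$T = 24$ ($T = 2 \cdot \frac{3}{1} \cdot 4 = 2 \cdot 3 \cdot 1 \cdot 4 = 2 \cdot 3 \cdot 4 = 2 \cdot 12 = 24$)
$\left(-23\right) \left(-22\right) T = \left(-23\right) \left(-22\right) 24 = 506 \cdot 24 = 12144$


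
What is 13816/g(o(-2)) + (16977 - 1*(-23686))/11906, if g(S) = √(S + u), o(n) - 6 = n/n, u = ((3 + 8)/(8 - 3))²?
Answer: 40663/11906 + 17270*√74/37 ≈ 4018.6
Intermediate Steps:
u = 121/25 (u = (11/5)² = 121/25 ≈ 4.8400)
o(n) = 7 (o(n) = 6 + n/n = 6 + 1 = 7)
g(S) = √(121/25 + S) (g(S) = √(S + 121/25) = √(121/25 + S))
13816/g(o(-2)) + (16977 - 1*(-23686))/11906 = 13816/((√(121 + 25*7)/5)) + (16977 - 1*(-23686))/11906 = 13816/((√(121 + 175)/5)) + (16977 + 23686)*(1/11906) = 13816/((√296/5)) + 40663*(1/11906) = 13816/(((2*√74)/5)) + 40663/11906 = 13816/((2*√74/5)) + 40663/11906 = 13816*(5*√74/148) + 40663/11906 = 17270*√74/37 + 40663/11906 = 40663/11906 + 17270*√74/37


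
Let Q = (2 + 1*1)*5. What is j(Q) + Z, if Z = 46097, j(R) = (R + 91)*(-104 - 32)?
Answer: 31681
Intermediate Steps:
Q = 15 (Q = (2 + 1)*5 = 3*5 = 15)
j(R) = -12376 - 136*R (j(R) = (91 + R)*(-136) = -12376 - 136*R)
j(Q) + Z = (-12376 - 136*15) + 46097 = (-12376 - 2040) + 46097 = -14416 + 46097 = 31681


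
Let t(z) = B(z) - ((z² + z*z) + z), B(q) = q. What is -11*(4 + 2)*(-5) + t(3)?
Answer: 312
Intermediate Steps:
t(z) = -2*z² (t(z) = z - ((z² + z*z) + z) = z - ((z² + z²) + z) = z - (2*z² + z) = z - (z + 2*z²) = z + (-z - 2*z²) = -2*z²)
-11*(4 + 2)*(-5) + t(3) = -11*(4 + 2)*(-5) - 2*3² = -66*(-5) - 2*9 = -11*(-30) - 18 = 330 - 18 = 312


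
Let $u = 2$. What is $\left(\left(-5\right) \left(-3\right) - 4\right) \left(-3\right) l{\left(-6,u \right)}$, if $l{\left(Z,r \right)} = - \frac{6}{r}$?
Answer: $99$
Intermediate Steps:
$\left(\left(-5\right) \left(-3\right) - 4\right) \left(-3\right) l{\left(-6,u \right)} = \left(\left(-5\right) \left(-3\right) - 4\right) \left(-3\right) \left(- \frac{6}{2}\right) = \left(15 - 4\right) \left(-3\right) \left(\left(-6\right) \frac{1}{2}\right) = 11 \left(-3\right) \left(-3\right) = \left(-33\right) \left(-3\right) = 99$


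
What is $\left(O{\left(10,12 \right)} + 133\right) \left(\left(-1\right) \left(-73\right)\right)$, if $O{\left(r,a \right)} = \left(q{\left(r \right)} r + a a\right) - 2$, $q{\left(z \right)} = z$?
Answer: $27375$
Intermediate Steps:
$O{\left(r,a \right)} = -2 + a^{2} + r^{2}$ ($O{\left(r,a \right)} = \left(r r + a a\right) - 2 = \left(r^{2} + a^{2}\right) - 2 = \left(a^{2} + r^{2}\right) - 2 = -2 + a^{2} + r^{2}$)
$\left(O{\left(10,12 \right)} + 133\right) \left(\left(-1\right) \left(-73\right)\right) = \left(\left(-2 + 12^{2} + 10^{2}\right) + 133\right) \left(\left(-1\right) \left(-73\right)\right) = \left(\left(-2 + 144 + 100\right) + 133\right) 73 = \left(242 + 133\right) 73 = 375 \cdot 73 = 27375$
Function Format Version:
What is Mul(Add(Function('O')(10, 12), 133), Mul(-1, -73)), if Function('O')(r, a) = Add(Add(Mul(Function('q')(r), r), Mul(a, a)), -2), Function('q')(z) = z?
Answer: 27375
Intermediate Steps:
Function('O')(r, a) = Add(-2, Pow(a, 2), Pow(r, 2)) (Function('O')(r, a) = Add(Add(Mul(r, r), Mul(a, a)), -2) = Add(Add(Pow(r, 2), Pow(a, 2)), -2) = Add(Add(Pow(a, 2), Pow(r, 2)), -2) = Add(-2, Pow(a, 2), Pow(r, 2)))
Mul(Add(Function('O')(10, 12), 133), Mul(-1, -73)) = Mul(Add(Add(-2, Pow(12, 2), Pow(10, 2)), 133), Mul(-1, -73)) = Mul(Add(Add(-2, 144, 100), 133), 73) = Mul(Add(242, 133), 73) = Mul(375, 73) = 27375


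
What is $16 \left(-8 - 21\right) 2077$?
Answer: $-963728$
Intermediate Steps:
$16 \left(-8 - 21\right) 2077 = 16 \left(-29\right) 2077 = \left(-464\right) 2077 = -963728$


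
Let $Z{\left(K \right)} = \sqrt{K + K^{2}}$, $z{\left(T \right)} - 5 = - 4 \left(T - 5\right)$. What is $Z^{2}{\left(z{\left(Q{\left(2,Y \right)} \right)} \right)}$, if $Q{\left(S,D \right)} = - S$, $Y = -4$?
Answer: $1122$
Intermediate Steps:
$z{\left(T \right)} = 25 - 4 T$ ($z{\left(T \right)} = 5 - 4 \left(T - 5\right) = 5 - 4 \left(-5 + T\right) = 5 - \left(-20 + 4 T\right) = 25 - 4 T$)
$Z^{2}{\left(z{\left(Q{\left(2,Y \right)} \right)} \right)} = \left(\sqrt{\left(25 - 4 \left(\left(-1\right) 2\right)\right) \left(1 + \left(25 - 4 \left(\left(-1\right) 2\right)\right)\right)}\right)^{2} = \left(\sqrt{\left(25 - -8\right) \left(1 + \left(25 - -8\right)\right)}\right)^{2} = \left(\sqrt{\left(25 + 8\right) \left(1 + \left(25 + 8\right)\right)}\right)^{2} = \left(\sqrt{33 \left(1 + 33\right)}\right)^{2} = \left(\sqrt{33 \cdot 34}\right)^{2} = \left(\sqrt{1122}\right)^{2} = 1122$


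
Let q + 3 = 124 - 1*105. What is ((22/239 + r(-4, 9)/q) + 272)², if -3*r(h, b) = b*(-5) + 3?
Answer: 272393179569/3655744 ≈ 74511.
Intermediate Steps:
q = 16 (q = -3 + (124 - 1*105) = -3 + (124 - 105) = -3 + 19 = 16)
r(h, b) = -1 + 5*b/3 (r(h, b) = -(b*(-5) + 3)/3 = -(-5*b + 3)/3 = -(3 - 5*b)/3 = -1 + 5*b/3)
((22/239 + r(-4, 9)/q) + 272)² = ((22/239 + (-1 + (5/3)*9)/16) + 272)² = ((22*(1/239) + (-1 + 15)*(1/16)) + 272)² = ((22/239 + 14*(1/16)) + 272)² = ((22/239 + 7/8) + 272)² = (1849/1912 + 272)² = (521913/1912)² = 272393179569/3655744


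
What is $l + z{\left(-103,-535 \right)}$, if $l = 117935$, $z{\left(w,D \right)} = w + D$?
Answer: $117297$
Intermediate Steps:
$z{\left(w,D \right)} = D + w$
$l + z{\left(-103,-535 \right)} = 117935 - 638 = 117297$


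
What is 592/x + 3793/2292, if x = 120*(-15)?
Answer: 227939/171900 ≈ 1.3260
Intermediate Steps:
x = -1800
592/x + 3793/2292 = 592/(-1800) + 3793/2292 = 592*(-1/1800) + 3793*(1/2292) = -74/225 + 3793/2292 = 227939/171900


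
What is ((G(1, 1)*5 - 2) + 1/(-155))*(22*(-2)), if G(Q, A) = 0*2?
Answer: 13684/155 ≈ 88.284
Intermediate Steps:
G(Q, A) = 0
((G(1, 1)*5 - 2) + 1/(-155))*(22*(-2)) = ((0*5 - 2) + 1/(-155))*(22*(-2)) = ((0 - 2) - 1/155)*(-44) = (-2 - 1/155)*(-44) = -311/155*(-44) = 13684/155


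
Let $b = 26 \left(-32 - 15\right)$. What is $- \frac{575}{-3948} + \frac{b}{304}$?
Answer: $- \frac{581207}{150024} \approx -3.8741$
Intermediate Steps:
$b = -1222$ ($b = 26 \left(-47\right) = -1222$)
$- \frac{575}{-3948} + \frac{b}{304} = - \frac{575}{-3948} - \frac{1222}{304} = \left(-575\right) \left(- \frac{1}{3948}\right) - \frac{611}{152} = \frac{575}{3948} - \frac{611}{152} = - \frac{581207}{150024}$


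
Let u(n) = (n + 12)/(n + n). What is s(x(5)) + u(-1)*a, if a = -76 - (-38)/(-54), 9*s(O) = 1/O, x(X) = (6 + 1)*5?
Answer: 797341/1890 ≈ 421.87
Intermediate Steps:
x(X) = 35 (x(X) = 7*5 = 35)
s(O) = 1/(9*O)
u(n) = (12 + n)/(2*n) (u(n) = (12 + n)/((2*n)) = (12 + n)*(1/(2*n)) = (12 + n)/(2*n))
a = -2071/27 (a = -76 - (-38)*(-1)/54 = -76 - 1*19/27 = -76 - 19/27 = -2071/27 ≈ -76.704)
s(x(5)) + u(-1)*a = (⅑)/35 + ((½)*(12 - 1)/(-1))*(-2071/27) = (⅑)*(1/35) + ((½)*(-1)*11)*(-2071/27) = 1/315 - 11/2*(-2071/27) = 1/315 + 22781/54 = 797341/1890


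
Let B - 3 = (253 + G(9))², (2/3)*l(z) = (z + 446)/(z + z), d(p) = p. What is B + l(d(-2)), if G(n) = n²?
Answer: 222785/2 ≈ 1.1139e+5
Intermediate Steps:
l(z) = 3*(446 + z)/(4*z) (l(z) = 3*((z + 446)/(z + z))/2 = 3*((446 + z)/((2*z)))/2 = 3*((446 + z)*(1/(2*z)))/2 = 3*((446 + z)/(2*z))/2 = 3*(446 + z)/(4*z))
B = 111559 (B = 3 + (253 + 9²)² = 3 + (253 + 81)² = 3 + 334² = 3 + 111556 = 111559)
B + l(d(-2)) = 111559 + (¾)*(446 - 2)/(-2) = 111559 + (¾)*(-½)*444 = 111559 - 333/2 = 222785/2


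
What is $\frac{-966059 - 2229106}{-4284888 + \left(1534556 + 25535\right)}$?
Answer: $\frac{3195165}{2724797} \approx 1.1726$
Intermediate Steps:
$\frac{-966059 - 2229106}{-4284888 + \left(1534556 + 25535\right)} = - \frac{3195165}{-4284888 + 1560091} = - \frac{3195165}{-2724797} = \left(-3195165\right) \left(- \frac{1}{2724797}\right) = \frac{3195165}{2724797}$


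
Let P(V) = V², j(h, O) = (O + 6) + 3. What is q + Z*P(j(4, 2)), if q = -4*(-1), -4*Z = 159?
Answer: -19223/4 ≈ -4805.8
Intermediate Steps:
Z = -159/4 (Z = -¼*159 = -159/4 ≈ -39.750)
q = 4
j(h, O) = 9 + O (j(h, O) = (6 + O) + 3 = 9 + O)
q + Z*P(j(4, 2)) = 4 - 159*(9 + 2)²/4 = 4 - 159/4*11² = 4 - 159/4*121 = 4 - 19239/4 = -19223/4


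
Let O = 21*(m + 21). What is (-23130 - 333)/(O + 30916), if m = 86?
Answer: -23463/33163 ≈ -0.70751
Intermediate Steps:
O = 2247 (O = 21*(86 + 21) = 21*107 = 2247)
(-23130 - 333)/(O + 30916) = (-23130 - 333)/(2247 + 30916) = -23463/33163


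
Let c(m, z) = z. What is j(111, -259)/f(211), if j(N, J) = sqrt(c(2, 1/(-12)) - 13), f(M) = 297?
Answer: I*sqrt(471)/1782 ≈ 0.012179*I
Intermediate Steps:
j(N, J) = I*sqrt(471)/6 (j(N, J) = sqrt(1/(-12) - 13) = sqrt(-1/12 - 13) = sqrt(-157/12) = I*sqrt(471)/6)
j(111, -259)/f(211) = (I*sqrt(471)/6)/297 = (I*sqrt(471)/6)*(1/297) = I*sqrt(471)/1782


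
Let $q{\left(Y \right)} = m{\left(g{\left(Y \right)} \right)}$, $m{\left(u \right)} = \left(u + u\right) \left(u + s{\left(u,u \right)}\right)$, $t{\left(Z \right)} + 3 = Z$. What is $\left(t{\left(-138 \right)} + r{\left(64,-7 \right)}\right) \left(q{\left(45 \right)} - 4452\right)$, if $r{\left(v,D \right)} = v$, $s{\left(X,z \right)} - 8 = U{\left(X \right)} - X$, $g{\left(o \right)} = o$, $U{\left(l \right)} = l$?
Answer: $-24486$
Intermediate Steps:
$t{\left(Z \right)} = -3 + Z$
$s{\left(X,z \right)} = 8$ ($s{\left(X,z \right)} = 8 + \left(X - X\right) = 8 + 0 = 8$)
$m{\left(u \right)} = 2 u \left(8 + u\right)$ ($m{\left(u \right)} = \left(u + u\right) \left(u + 8\right) = 2 u \left(8 + u\right)$)
$q{\left(Y \right)} = 2 Y \left(8 + Y\right)$
$\left(t{\left(-138 \right)} + r{\left(64,-7 \right)}\right) \left(q{\left(45 \right)} - 4452\right) = \left(\left(-3 - 138\right) + 64\right) \left(2 \cdot 45 \left(8 + 45\right) - 4452\right) = \left(-141 + 64\right) \left(2 \cdot 45 \cdot 53 - 4452\right) = - 77 \left(4770 - 4452\right) = \left(-77\right) 318 = -24486$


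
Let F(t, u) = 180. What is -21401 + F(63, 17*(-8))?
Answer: -21221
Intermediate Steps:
-21401 + F(63, 17*(-8)) = -21401 + 180 = -21221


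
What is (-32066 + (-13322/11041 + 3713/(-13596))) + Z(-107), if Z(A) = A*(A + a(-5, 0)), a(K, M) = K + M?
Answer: -3014800142897/150113436 ≈ -20083.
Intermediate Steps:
Z(A) = A*(-5 + A) (Z(A) = A*(A + (-5 + 0)) = A*(A - 5) = A*(-5 + A))
(-32066 + (-13322/11041 + 3713/(-13596))) + Z(-107) = (-32066 + (-13322/11041 + 3713/(-13596))) - 107*(-5 - 107) = (-32066 + (-13322*1/11041 + 3713*(-1/13596))) - 107*(-112) = (-32066 + (-13322/11041 - 3713/13596)) + 11984 = (-32066 - 222121145/150113436) + 11984 = -4813759559921/150113436 + 11984 = -3014800142897/150113436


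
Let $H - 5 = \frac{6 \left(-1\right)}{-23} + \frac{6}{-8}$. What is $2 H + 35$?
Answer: $\frac{2025}{46} \approx 44.022$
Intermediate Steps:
$H = \frac{415}{92}$ ($H = 5 + \left(\frac{6 \left(-1\right)}{-23} + \frac{6}{-8}\right) = 5 + \left(\left(-6\right) \left(- \frac{1}{23}\right) + 6 \left(- \frac{1}{8}\right)\right) = 5 + \left(\frac{6}{23} - \frac{3}{4}\right) = 5 - \frac{45}{92} = \frac{415}{92} \approx 4.5109$)
$2 H + 35 = 2 \cdot \frac{415}{92} + 35 = \frac{415}{46} + 35 = \frac{2025}{46}$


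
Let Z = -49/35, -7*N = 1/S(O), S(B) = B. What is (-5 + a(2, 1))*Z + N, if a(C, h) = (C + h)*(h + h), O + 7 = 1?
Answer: -289/210 ≈ -1.3762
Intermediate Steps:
O = -6 (O = -7 + 1 = -6)
a(C, h) = 2*h*(C + h) (a(C, h) = (C + h)*(2*h) = 2*h*(C + h))
N = 1/42 (N = -1/7/(-6) = -1/7*(-1/6) = 1/42 ≈ 0.023810)
Z = -7/5 (Z = -49*1/35 = -7/5 ≈ -1.4000)
(-5 + a(2, 1))*Z + N = (-5 + 2*1*(2 + 1))*(-7/5) + 1/42 = (-5 + 2*1*3)*(-7/5) + 1/42 = (-5 + 6)*(-7/5) + 1/42 = 1*(-7/5) + 1/42 = -7/5 + 1/42 = -289/210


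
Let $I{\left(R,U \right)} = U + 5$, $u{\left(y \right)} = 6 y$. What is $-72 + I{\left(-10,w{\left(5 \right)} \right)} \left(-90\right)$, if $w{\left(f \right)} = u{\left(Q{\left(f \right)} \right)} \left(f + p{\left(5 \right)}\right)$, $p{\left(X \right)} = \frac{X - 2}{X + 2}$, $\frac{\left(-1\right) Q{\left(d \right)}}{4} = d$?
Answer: $\frac{406746}{7} \approx 58107.0$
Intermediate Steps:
$Q{\left(d \right)} = - 4 d$
$p{\left(X \right)} = \frac{-2 + X}{2 + X}$
$w{\left(f \right)} = - 24 f \left(\frac{3}{7} + f\right)$ ($w{\left(f \right)} = 6 \left(- 4 f\right) \left(f + \frac{-2 + 5}{2 + 5}\right) = - 24 f \left(f + \frac{1}{7} \cdot 3\right) = - 24 f \left(f + \frac{3}{7}\right) = - 24 f \left(\frac{3}{7} + f\right)$)
$I{\left(R,U \right)} = 5 + U$
$-72 + I{\left(-10,w{\left(5 \right)} \right)} \left(-90\right) = -72 + \left(5 - \frac{120 \left(3 + 7 \cdot 5\right)}{7}\right) \left(-90\right) = -72 + \left(5 - \frac{120 \left(3 + 35\right)}{7}\right) \left(-90\right) = -72 + \left(5 - \frac{120}{7} \cdot 38\right) \left(-90\right) = -72 + \left(5 - \frac{4560}{7}\right) \left(-90\right) = -72 - - \frac{407250}{7} = -72 + \frac{407250}{7} = \frac{406746}{7}$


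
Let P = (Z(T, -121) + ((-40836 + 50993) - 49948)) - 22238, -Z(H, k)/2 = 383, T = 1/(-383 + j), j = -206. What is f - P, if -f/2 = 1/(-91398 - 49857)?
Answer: 8870107727/141255 ≈ 62795.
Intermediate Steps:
T = -1/589 (T = 1/(-383 - 206) = 1/(-589) = -1/589 ≈ -0.0016978)
Z(H, k) = -766 (Z(H, k) = -2*383 = -766)
P = -62795 (P = (-766 + ((-40836 + 50993) - 49948)) - 22238 = (-766 + (10157 - 49948)) - 22238 = (-766 - 39791) - 22238 = -40557 - 22238 = -62795)
f = 2/141255 (f = -2/(-91398 - 49857) = -2/(-141255) = -2*(-1/141255) = 2/141255 ≈ 1.4159e-5)
f - P = 2/141255 - 1*(-62795) = 2/141255 + 62795 = 8870107727/141255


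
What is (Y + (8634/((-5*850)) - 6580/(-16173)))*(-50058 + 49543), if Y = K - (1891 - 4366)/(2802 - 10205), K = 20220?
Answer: -48166033425891346/4625882325 ≈ -1.0412e+7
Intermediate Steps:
Y = 13607835/673 (Y = 20220 - (1891 - 4366)/(2802 - 10205) = 20220 - (-2475)/(-7403) = 20220 - (-2475)*(-1)/7403 = 20220 - 1*225/673 = 20220 - 225/673 = 13607835/673 ≈ 20220.)
(Y + (8634/((-5*850)) - 6580/(-16173)))*(-50058 + 49543) = (13607835/673 + (8634/((-5*850)) - 6580/(-16173)))*(-50058 + 49543) = (13607835/673 + (8634/(-4250) - 6580*(-1/16173)))*(-515) = (13607835/673 + (8634*(-1/4250) + 6580/16173))*(-515) = (13607835/673 + (-4317/2125 + 6580/16173))*(-515) = (13607835/673 - 55836341/34367625)*(-515) = (467631392484382/23129411625)*(-515) = -48166033425891346/4625882325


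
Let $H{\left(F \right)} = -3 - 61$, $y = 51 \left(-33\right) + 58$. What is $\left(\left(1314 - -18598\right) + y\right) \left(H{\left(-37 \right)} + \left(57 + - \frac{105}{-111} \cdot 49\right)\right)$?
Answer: $\frac{26625872}{37} \approx 7.1962 \cdot 10^{5}$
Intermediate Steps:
$y = -1625$ ($y = -1683 + 58 = -1625$)
$H{\left(F \right)} = -64$ ($H{\left(F \right)} = -3 - 61 = -64$)
$\left(\left(1314 - -18598\right) + y\right) \left(H{\left(-37 \right)} + \left(57 + - \frac{105}{-111} \cdot 49\right)\right) = \left(\left(1314 - -18598\right) - 1625\right) \left(-64 + \left(57 + - \frac{105}{-111} \cdot 49\right)\right) = \left(\left(1314 + 18598\right) - 1625\right) \left(-64 + \left(57 + \left(-105\right) \left(- \frac{1}{111}\right) 49\right)\right) = \left(19912 - 1625\right) \left(-64 + \left(57 + \frac{35}{37} \cdot 49\right)\right) = 18287 \left(-64 + \left(57 + \frac{1715}{37}\right)\right) = 18287 \left(-64 + \frac{3824}{37}\right) = 18287 \cdot \frac{1456}{37} = \frac{26625872}{37}$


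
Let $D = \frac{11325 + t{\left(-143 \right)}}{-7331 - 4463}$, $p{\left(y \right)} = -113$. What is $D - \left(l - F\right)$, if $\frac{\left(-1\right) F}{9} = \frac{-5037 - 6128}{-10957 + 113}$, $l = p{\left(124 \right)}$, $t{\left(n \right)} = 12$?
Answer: $\frac{6571989425}{63947068} \approx 102.77$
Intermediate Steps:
$l = -113$
$F = - \frac{100485}{10844}$ ($F = - 9 \frac{-5037 - 6128}{-10957 + 113} = - 9 \left(- \frac{11165}{-10844}\right) = - 9 \left(\left(-11165\right) \left(- \frac{1}{10844}\right)\right) = \left(-9\right) \frac{11165}{10844} = - \frac{100485}{10844} \approx -9.2664$)
$D = - \frac{11337}{11794}$ ($D = \frac{11325 + 12}{-7331 - 4463} = \frac{11337}{-11794} = 11337 \left(- \frac{1}{11794}\right) = - \frac{11337}{11794} \approx -0.96125$)
$D - \left(l - F\right) = - \frac{11337}{11794} - \left(-113 - - \frac{100485}{10844}\right) = - \frac{11337}{11794} - \left(-113 + \frac{100485}{10844}\right) = - \frac{11337}{11794} - - \frac{1124887}{10844} = - \frac{11337}{11794} + \frac{1124887}{10844} = \frac{6571989425}{63947068}$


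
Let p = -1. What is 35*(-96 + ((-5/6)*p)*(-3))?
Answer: -6895/2 ≈ -3447.5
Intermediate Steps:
35*(-96 + ((-5/6)*p)*(-3)) = 35*(-96 + (-5/6*(-1))*(-3)) = 35*(-96 + (-5*⅙*(-1))*(-3)) = 35*(-96 - ⅚*(-1)*(-3)) = 35*(-96 + (⅚)*(-3)) = 35*(-96 - 5/2) = 35*(-197/2) = -6895/2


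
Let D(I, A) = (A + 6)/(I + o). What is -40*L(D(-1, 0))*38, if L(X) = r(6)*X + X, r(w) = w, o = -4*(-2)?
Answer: -9120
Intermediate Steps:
o = 8
D(I, A) = (6 + A)/(8 + I) (D(I, A) = (A + 6)/(I + 8) = (6 + A)/(8 + I))
L(X) = 7*X (L(X) = 6*X + X = 7*X)
-40*L(D(-1, 0))*38 = -280*(6 + 0)/(8 - 1)*38 = -280*6/7*38 = -40*6*38 = -240*38 = -9120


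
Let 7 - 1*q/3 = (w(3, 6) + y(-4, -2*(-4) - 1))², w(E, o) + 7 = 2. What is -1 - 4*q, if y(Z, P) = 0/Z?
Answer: 215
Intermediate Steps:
y(Z, P) = 0
w(E, o) = -5 (w(E, o) = -7 + 2 = -5)
q = -54 (q = 21 - 3*(-5 + 0)² = 21 - 3*(-5)² = 21 - 3*25 = 21 - 75 = -54)
-1 - 4*q = -1 - 4*(-54) = -1 + 216 = 215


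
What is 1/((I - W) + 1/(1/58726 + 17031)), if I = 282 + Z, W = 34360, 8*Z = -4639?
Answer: -8001300056/277308056708533 ≈ -2.8853e-5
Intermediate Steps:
Z = -4639/8 (Z = (1/8)*(-4639) = -4639/8 ≈ -579.88)
I = -2383/8 (I = 282 - 4639/8 = -2383/8 ≈ -297.88)
1/((I - W) + 1/(1/58726 + 17031)) = 1/((-2383/8 - 1*34360) + 1/(1/58726 + 17031)) = 1/((-2383/8 - 34360) + 1/(1/58726 + 17031)) = 1/(-277263/8 + 1/(1000162507/58726)) = 1/(-277263/8 + 58726/1000162507) = 1/(-277308056708533/8001300056) = -8001300056/277308056708533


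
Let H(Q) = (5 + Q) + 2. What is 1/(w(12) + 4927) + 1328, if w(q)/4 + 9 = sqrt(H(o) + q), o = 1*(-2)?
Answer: 31767901643/23921609 - 4*sqrt(17)/23921609 ≈ 1328.0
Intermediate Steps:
o = -2
H(Q) = 7 + Q
w(q) = -36 + 4*sqrt(5 + q) (w(q) = -36 + 4*sqrt((7 - 2) + q) = -36 + 4*sqrt(5 + q))
1/(w(12) + 4927) + 1328 = 1/((-36 + 4*sqrt(5 + 12)) + 4927) + 1328 = 1/((-36 + 4*sqrt(17)) + 4927) + 1328 = 1/(4891 + 4*sqrt(17)) + 1328 = 1328 + 1/(4891 + 4*sqrt(17))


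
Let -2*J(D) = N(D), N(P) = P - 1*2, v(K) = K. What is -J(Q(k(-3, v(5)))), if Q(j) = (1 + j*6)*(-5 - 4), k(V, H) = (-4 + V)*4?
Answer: 1501/2 ≈ 750.50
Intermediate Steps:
k(V, H) = -16 + 4*V
N(P) = -2 + P (N(P) = P - 2 = -2 + P)
Q(j) = -9 - 54*j (Q(j) = (1 + 6*j)*(-9) = -9 - 54*j)
J(D) = 1 - D/2 (J(D) = -(-2 + D)/2 = 1 - D/2)
-J(Q(k(-3, v(5)))) = -(1 - (-9 - 54*(-16 + 4*(-3)))/2) = -(1 - (-9 - 54*(-16 - 12))/2) = -(1 - (-9 - 54*(-28))/2) = -(1 - (-9 + 1512)/2) = -(1 - 1/2*1503) = -(1 - 1503/2) = -1*(-1501/2) = 1501/2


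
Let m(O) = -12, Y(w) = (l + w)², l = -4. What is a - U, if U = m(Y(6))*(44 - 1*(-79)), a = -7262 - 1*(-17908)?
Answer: 12122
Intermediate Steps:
Y(w) = (-4 + w)²
a = 10646 (a = -7262 + 17908 = 10646)
U = -1476 (U = -12*(44 - 1*(-79)) = -12*(44 + 79) = -12*123 = -1476)
a - U = 10646 - 1*(-1476) = 10646 + 1476 = 12122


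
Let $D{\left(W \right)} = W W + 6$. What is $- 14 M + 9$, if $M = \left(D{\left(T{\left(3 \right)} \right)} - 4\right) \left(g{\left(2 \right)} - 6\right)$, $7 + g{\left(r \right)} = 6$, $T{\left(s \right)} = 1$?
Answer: $303$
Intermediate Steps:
$g{\left(r \right)} = -1$ ($g{\left(r \right)} = -7 + 6 = -1$)
$D{\left(W \right)} = 6 + W^{2}$ ($D{\left(W \right)} = W^{2} + 6 = 6 + W^{2}$)
$M = -21$ ($M = \left(\left(6 + 1^{2}\right) - 4\right) \left(-1 - 6\right) = \left(\left(6 + 1\right) - 4\right) \left(-7\right) = \left(7 - 4\right) \left(-7\right) = 3 \left(-7\right) = -21$)
$- 14 M + 9 = \left(-14\right) \left(-21\right) + 9 = 294 + 9 = 303$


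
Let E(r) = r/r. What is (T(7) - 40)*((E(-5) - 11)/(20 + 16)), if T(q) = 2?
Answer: 95/9 ≈ 10.556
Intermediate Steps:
E(r) = 1
(T(7) - 40)*((E(-5) - 11)/(20 + 16)) = (2 - 40)*((1 - 11)/(20 + 16)) = -(-380)/36 = -38*(-5/18) = 95/9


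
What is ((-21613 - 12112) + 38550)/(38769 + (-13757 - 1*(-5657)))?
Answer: 4825/30669 ≈ 0.15733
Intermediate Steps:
((-21613 - 12112) + 38550)/(38769 + (-13757 - 1*(-5657))) = (-33725 + 38550)/(38769 + (-13757 + 5657)) = 4825/(38769 - 8100) = 4825/30669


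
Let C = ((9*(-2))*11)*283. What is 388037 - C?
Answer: 444071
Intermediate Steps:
C = -56034 (C = -18*11*283 = -198*283 = -56034)
388037 - C = 388037 - 1*(-56034) = 388037 + 56034 = 444071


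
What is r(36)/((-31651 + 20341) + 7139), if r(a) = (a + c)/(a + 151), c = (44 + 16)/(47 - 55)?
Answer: -57/1559954 ≈ -3.6540e-5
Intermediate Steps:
c = -15/2 (c = 60/(-8) = 60*(-⅛) = -15/2 ≈ -7.5000)
r(a) = (-15/2 + a)/(151 + a) (r(a) = (a - 15/2)/(a + 151) = (-15/2 + a)/(151 + a))
r(36)/((-31651 + 20341) + 7139) = ((-15/2 + 36)/(151 + 36))/((-31651 + 20341) + 7139) = ((57/2)/187)/(-11310 + 7139) = ((1/187)*(57/2))/(-4171) = (57/374)*(-1/4171) = -57/1559954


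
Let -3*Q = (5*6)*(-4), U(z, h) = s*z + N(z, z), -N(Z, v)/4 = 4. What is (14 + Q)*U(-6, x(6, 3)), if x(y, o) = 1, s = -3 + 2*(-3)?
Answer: 2052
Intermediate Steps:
s = -9 (s = -3 - 6 = -9)
N(Z, v) = -16 (N(Z, v) = -4*4 = -16)
U(z, h) = -16 - 9*z (U(z, h) = -9*z - 16 = -16 - 9*z)
Q = 40 (Q = -5*6*(-4)/3 = -10*(-4) = -⅓*(-120) = 40)
(14 + Q)*U(-6, x(6, 3)) = (14 + 40)*(-16 - 9*(-6)) = 54*(-16 + 54) = 54*38 = 2052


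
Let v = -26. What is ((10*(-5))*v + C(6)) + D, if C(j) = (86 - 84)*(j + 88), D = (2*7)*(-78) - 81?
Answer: 315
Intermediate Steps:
D = -1173 (D = 14*(-78) - 81 = -1092 - 81 = -1173)
C(j) = 176 + 2*j (C(j) = 2*(88 + j) = 176 + 2*j)
((10*(-5))*v + C(6)) + D = ((10*(-5))*(-26) + (176 + 2*6)) - 1173 = (-50*(-26) + (176 + 12)) - 1173 = (1300 + 188) - 1173 = 1488 - 1173 = 315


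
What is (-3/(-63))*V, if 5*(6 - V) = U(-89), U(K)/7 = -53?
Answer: 401/105 ≈ 3.8190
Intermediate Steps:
U(K) = -371 (U(K) = 7*(-53) = -371)
V = 401/5 (V = 6 - ⅕*(-371) = 6 + 371/5 = 401/5 ≈ 80.200)
(-3/(-63))*V = -3/(-63)*(401/5) = -3*(-1/63)*(401/5) = (1/21)*(401/5) = 401/105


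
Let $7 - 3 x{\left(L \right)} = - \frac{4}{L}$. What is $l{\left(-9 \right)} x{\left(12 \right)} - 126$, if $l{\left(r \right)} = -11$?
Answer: $- \frac{1376}{9} \approx -152.89$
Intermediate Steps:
$x{\left(L \right)} = \frac{7}{3} + \frac{4}{3 L}$ ($x{\left(L \right)} = \frac{7}{3} - \frac{\left(-4\right) \frac{1}{L}}{3} = \frac{7}{3} + \frac{4}{3 L}$)
$l{\left(-9 \right)} x{\left(12 \right)} - 126 = - 11 \frac{4 + 7 \cdot 12}{3 \cdot 12} - 126 = - 11 \cdot \frac{1}{3} \cdot \frac{1}{12} \left(4 + 84\right) - 126 = - 11 \cdot \frac{1}{3} \cdot \frac{1}{12} \cdot 88 - 126 = \left(-11\right) \frac{22}{9} - 126 = - \frac{242}{9} - 126 = - \frac{1376}{9}$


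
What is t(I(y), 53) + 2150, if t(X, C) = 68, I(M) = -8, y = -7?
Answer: 2218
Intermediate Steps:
t(I(y), 53) + 2150 = 68 + 2150 = 2218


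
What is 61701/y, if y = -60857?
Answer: -61701/60857 ≈ -1.0139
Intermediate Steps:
61701/y = 61701/(-60857) = 61701*(-1/60857) = -61701/60857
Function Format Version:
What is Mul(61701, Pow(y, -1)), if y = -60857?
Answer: Rational(-61701, 60857) ≈ -1.0139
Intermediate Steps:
Mul(61701, Pow(y, -1)) = Mul(61701, Pow(-60857, -1)) = Mul(61701, Rational(-1, 60857)) = Rational(-61701, 60857)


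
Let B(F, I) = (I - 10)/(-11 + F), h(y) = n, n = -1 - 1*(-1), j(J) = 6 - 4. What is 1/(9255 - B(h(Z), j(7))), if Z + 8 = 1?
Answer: 11/101797 ≈ 0.00010806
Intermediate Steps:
j(J) = 2
Z = -7 (Z = -8 + 1 = -7)
n = 0 (n = -1 + 1 = 0)
h(y) = 0
B(F, I) = (-10 + I)/(-11 + F)
1/(9255 - B(h(Z), j(7))) = 1/(9255 - (-10 + 2)/(-11 + 0)) = 1/(9255 - (-8)/(-11)) = 1/(9255 - (-1)*(-8)/11) = 1/(9255 - 1*8/11) = 1/(9255 - 8/11) = 1/(101797/11) = 11/101797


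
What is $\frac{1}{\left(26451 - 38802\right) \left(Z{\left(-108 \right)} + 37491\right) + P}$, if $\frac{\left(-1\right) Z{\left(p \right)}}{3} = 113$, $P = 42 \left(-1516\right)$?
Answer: $- \frac{1}{458928024} \approx -2.179 \cdot 10^{-9}$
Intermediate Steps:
$P = -63672$
$Z{\left(p \right)} = -339$ ($Z{\left(p \right)} = \left(-3\right) 113 = -339$)
$\frac{1}{\left(26451 - 38802\right) \left(Z{\left(-108 \right)} + 37491\right) + P} = \frac{1}{\left(26451 - 38802\right) \left(-339 + 37491\right) - 63672} = \frac{1}{\left(-12351\right) 37152 - 63672} = \frac{1}{-458864352 - 63672} = \frac{1}{-458928024} = - \frac{1}{458928024}$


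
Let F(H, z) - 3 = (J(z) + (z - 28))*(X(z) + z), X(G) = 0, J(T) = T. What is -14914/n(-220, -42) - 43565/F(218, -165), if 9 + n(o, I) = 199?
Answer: -444646036/5611935 ≈ -79.232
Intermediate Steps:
n(o, I) = 190 (n(o, I) = -9 + 199 = 190)
F(H, z) = 3 + z*(-28 + 2*z) (F(H, z) = 3 + (z + (z - 28))*(0 + z) = 3 + (z + (-28 + z))*z = 3 + (-28 + 2*z)*z = 3 + z*(-28 + 2*z))
-14914/n(-220, -42) - 43565/F(218, -165) = -14914/190 - 43565/(3 - 28*(-165) + 2*(-165)**2) = -14914*1/190 - 43565/(3 + 4620 + 2*27225) = -7457/95 - 43565/(3 + 4620 + 54450) = -7457/95 - 43565/59073 = -444646036/5611935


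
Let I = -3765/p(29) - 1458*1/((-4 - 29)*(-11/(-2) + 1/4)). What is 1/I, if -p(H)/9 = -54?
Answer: -40986/2587 ≈ -15.843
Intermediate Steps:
p(H) = 486 (p(H) = -9*(-54) = 486)
I = -2587/40986 (I = -3765/486 - 1458*1/((-4 - 29)*(-11/(-2) + 1/4)) = -3765*1/486 - 1458*(-1/(33*(-11*(-1/2) + 1*(1/4)))) = -1255/162 - 1458*(-1/(33*(11/2 + 1/4))) = -1255/162 - 1458/((-33*23/4)) = -1255/162 - 1458/(-759/4) = -1255/162 - 1458*(-4/759) = -1255/162 + 1944/253 = -2587/40986 ≈ -0.063119)
1/I = 1/(-2587/40986) = -40986/2587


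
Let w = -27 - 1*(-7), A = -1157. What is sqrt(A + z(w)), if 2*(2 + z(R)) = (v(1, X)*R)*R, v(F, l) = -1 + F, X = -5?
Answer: I*sqrt(1159) ≈ 34.044*I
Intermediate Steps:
w = -20 (w = -27 + 7 = -20)
z(R) = -2 (z(R) = -2 + (((-1 + 1)*R)*R)/2 = -2 + ((0*R)*R)/2 = -2 + (0*R)/2 = -2 + (1/2)*0 = -2 + 0 = -2)
sqrt(A + z(w)) = sqrt(-1157 - 2) = sqrt(-1159) = I*sqrt(1159)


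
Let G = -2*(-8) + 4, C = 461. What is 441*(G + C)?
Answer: 212121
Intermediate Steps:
G = 20 (G = 16 + 4 = 20)
441*(G + C) = 441*(20 + 461) = 441*481 = 212121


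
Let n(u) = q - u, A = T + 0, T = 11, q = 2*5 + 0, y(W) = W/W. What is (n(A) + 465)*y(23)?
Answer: 464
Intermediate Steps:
y(W) = 1
q = 10 (q = 10 + 0 = 10)
A = 11 (A = 11 + 0 = 11)
n(u) = 10 - u
(n(A) + 465)*y(23) = ((10 - 1*11) + 465)*1 = ((10 - 11) + 465)*1 = (-1 + 465)*1 = 464*1 = 464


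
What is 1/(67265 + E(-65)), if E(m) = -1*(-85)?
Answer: 1/67350 ≈ 1.4848e-5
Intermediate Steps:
E(m) = 85
1/(67265 + E(-65)) = 1/(67265 + 85) = 1/67350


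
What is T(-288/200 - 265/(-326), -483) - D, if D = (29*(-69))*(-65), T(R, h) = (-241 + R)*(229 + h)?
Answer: -279918728/4075 ≈ -68692.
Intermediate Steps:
D = 130065 (D = -2001*(-65) = 130065)
T(-288/200 - 265/(-326), -483) - D = (-55189 - 241*(-483) + 229*(-288/200 - 265/(-326)) + (-288/200 - 265/(-326))*(-483)) - 1*130065 = (-55189 + 116403 + 229*(-288*1/200 - 265*(-1/326)) + (-288*1/200 - 265*(-1/326))*(-483)) - 130065 = (-55189 + 116403 + 229*(-36/25 + 265/326) + (-36/25 + 265/326)*(-483)) - 130065 = (-55189 + 116403 + 229*(-5111/8150) - 5111/8150*(-483)) - 130065 = (-55189 + 116403 - 1170419/8150 + 2468613/8150) - 130065 = 250096147/4075 - 130065 = -279918728/4075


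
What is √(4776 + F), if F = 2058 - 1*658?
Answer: 4*√386 ≈ 78.588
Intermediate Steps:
F = 1400 (F = 2058 - 658 = 1400)
√(4776 + F) = √(4776 + 1400) = √6176 = 4*√386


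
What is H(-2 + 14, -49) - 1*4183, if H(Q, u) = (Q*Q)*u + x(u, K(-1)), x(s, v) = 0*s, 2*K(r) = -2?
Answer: -11239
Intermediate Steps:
K(r) = -1 (K(r) = (1/2)*(-2) = -1)
x(s, v) = 0
H(Q, u) = u*Q**2 (H(Q, u) = (Q*Q)*u + 0 = Q**2*u + 0 = u*Q**2 + 0 = u*Q**2)
H(-2 + 14, -49) - 1*4183 = -49*(-2 + 14)**2 - 1*4183 = -49*12**2 - 4183 = -49*144 - 4183 = -7056 - 4183 = -11239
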